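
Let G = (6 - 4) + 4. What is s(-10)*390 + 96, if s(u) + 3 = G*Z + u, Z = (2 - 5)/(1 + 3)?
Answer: -6729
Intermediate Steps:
Z = -¾ (Z = -3/4 = -3*¼ = -¾ ≈ -0.75000)
G = 6 (G = 2 + 4 = 6)
s(u) = -15/2 + u (s(u) = -3 + (6*(-¾) + u) = -3 + (-9/2 + u) = -15/2 + u)
s(-10)*390 + 96 = (-15/2 - 10)*390 + 96 = -35/2*390 + 96 = -6825 + 96 = -6729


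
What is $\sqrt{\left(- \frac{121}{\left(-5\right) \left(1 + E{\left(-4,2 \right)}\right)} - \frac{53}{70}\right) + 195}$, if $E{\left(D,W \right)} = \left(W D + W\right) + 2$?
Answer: $\frac{\sqrt{8210370}}{210} \approx 13.645$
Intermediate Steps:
$E{\left(D,W \right)} = 2 + W + D W$ ($E{\left(D,W \right)} = \left(D W + W\right) + 2 = \left(W + D W\right) + 2 = 2 + W + D W$)
$\sqrt{\left(- \frac{121}{\left(-5\right) \left(1 + E{\left(-4,2 \right)}\right)} - \frac{53}{70}\right) + 195} = \sqrt{\left(- \frac{121}{\left(-5\right) \left(1 + \left(2 + 2 - 8\right)\right)} - \frac{53}{70}\right) + 195} = \sqrt{\left(- \frac{121}{\left(-5\right) \left(1 - 4\right)} - \frac{53}{70}\right) + 195} = \sqrt{\left(- \frac{121}{\left(-5\right) \left(-3\right)} - \frac{53}{70}\right) + 195} = \sqrt{\left(- \frac{121}{15} - \frac{53}{70}\right) + 195} = \sqrt{- \frac{1853}{210} + 195} = \sqrt{\frac{39097}{210}} = \frac{\sqrt{8210370}}{210}$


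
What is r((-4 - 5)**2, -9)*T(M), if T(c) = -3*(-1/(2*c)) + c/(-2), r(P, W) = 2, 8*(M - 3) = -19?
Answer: 167/40 ≈ 4.1750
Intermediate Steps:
M = 5/8 (M = 3 + (1/8)*(-19) = 3 - 19/8 = 5/8 ≈ 0.62500)
T(c) = -c/2 + 3/(2*c) (T(c) = -3*(-1/(2*c)) + c*(-1/2) = -(-3)/(2*c) - c/2 = 3/(2*c) - c/2 = -c/2 + 3/(2*c))
r((-4 - 5)**2, -9)*T(M) = 2*((3 - (5/8)**2)/(2*(5/8))) = 2*((1/2)*(8/5)*(3 - 1*25/64)) = 2*((1/2)*(8/5)*(3 - 25/64)) = 2*((1/2)*(8/5)*(167/64)) = 2*(167/80) = 167/40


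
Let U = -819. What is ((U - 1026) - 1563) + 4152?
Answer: 744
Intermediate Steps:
((U - 1026) - 1563) + 4152 = ((-819 - 1026) - 1563) + 4152 = (-1845 - 1563) + 4152 = -3408 + 4152 = 744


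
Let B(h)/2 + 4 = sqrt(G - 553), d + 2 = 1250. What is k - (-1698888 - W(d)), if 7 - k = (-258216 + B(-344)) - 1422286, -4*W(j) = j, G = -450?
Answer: 3379093 - 2*I*sqrt(1003) ≈ 3.3791e+6 - 63.34*I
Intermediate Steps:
d = 1248 (d = -2 + 1250 = 1248)
W(j) = -j/4
B(h) = -8 + 2*I*sqrt(1003) (B(h) = -8 + 2*sqrt(-450 - 553) = -8 + 2*sqrt(-1003) = -8 + 2*(I*sqrt(1003)) = -8 + 2*I*sqrt(1003))
k = 1680517 - 2*I*sqrt(1003) (k = 7 - ((-258216 + (-8 + 2*I*sqrt(1003))) - 1422286) = 7 - ((-258224 + 2*I*sqrt(1003)) - 1422286) = 7 - (-1680510 + 2*I*sqrt(1003)) = 7 + (1680510 - 2*I*sqrt(1003)) = 1680517 - 2*I*sqrt(1003) ≈ 1.6805e+6 - 63.34*I)
k - (-1698888 - W(d)) = (1680517 - 2*I*sqrt(1003)) - (-1698888 - (-1)*1248/4) = (1680517 - 2*I*sqrt(1003)) - (-1698888 - 1*(-312)) = (1680517 - 2*I*sqrt(1003)) - (-1698888 + 312) = (1680517 - 2*I*sqrt(1003)) - 1*(-1698576) = (1680517 - 2*I*sqrt(1003)) + 1698576 = 3379093 - 2*I*sqrt(1003)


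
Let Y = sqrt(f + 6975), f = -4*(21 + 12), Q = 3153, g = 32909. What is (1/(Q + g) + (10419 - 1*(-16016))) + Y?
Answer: 953298971/36062 + sqrt(6843) ≈ 26518.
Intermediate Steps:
f = -132 (f = -4*33 = -132)
Y = sqrt(6843) (Y = sqrt(-132 + 6975) = sqrt(6843) ≈ 82.722)
(1/(Q + g) + (10419 - 1*(-16016))) + Y = (1/(3153 + 32909) + (10419 - 1*(-16016))) + sqrt(6843) = (1/36062 + (10419 + 16016)) + sqrt(6843) = (1/36062 + 26435) + sqrt(6843) = 953298971/36062 + sqrt(6843)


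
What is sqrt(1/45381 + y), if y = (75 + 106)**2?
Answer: sqrt(67469155354902)/45381 ≈ 181.00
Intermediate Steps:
y = 32761 (y = 181**2 = 32761)
sqrt(1/45381 + y) = sqrt(1/45381 + 32761) = sqrt(1486726942/45381) = sqrt(67469155354902)/45381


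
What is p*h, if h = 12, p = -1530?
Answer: -18360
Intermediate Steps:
p*h = -1530*12 = -18360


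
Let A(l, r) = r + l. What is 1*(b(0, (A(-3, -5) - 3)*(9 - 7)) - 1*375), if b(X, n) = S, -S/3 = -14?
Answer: -333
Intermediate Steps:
A(l, r) = l + r
S = 42 (S = -3*(-14) = 42)
b(X, n) = 42
1*(b(0, (A(-3, -5) - 3)*(9 - 7)) - 1*375) = 1*(42 - 1*375) = 1*(42 - 375) = 1*(-333) = -333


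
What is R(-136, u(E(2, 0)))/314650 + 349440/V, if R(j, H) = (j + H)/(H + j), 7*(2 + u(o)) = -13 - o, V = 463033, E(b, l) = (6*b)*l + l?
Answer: 109951759033/145693333450 ≈ 0.75468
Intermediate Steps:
E(b, l) = l + 6*b*l (E(b, l) = 6*b*l + l = l + 6*b*l)
u(o) = -27/7 - o/7 (u(o) = -2 + (-13 - o)/7 = -2 + (-13/7 - o/7) = -27/7 - o/7)
R(j, H) = 1 (R(j, H) = (H + j)/(H + j) = 1)
R(-136, u(E(2, 0)))/314650 + 349440/V = 1/314650 + 349440/463033 = 109951759033/145693333450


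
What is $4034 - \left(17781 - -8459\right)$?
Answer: $-22206$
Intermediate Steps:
$4034 - \left(17781 - -8459\right) = 4034 - \left(17781 + 8459\right) = 4034 - 26240 = -22206$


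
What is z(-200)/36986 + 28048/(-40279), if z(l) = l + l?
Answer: -526747464/744879547 ≈ -0.70716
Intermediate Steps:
z(l) = 2*l
z(-200)/36986 + 28048/(-40279) = (2*(-200))/36986 + 28048/(-40279) = -400*1/36986 + 28048*(-1/40279) = -200/18493 - 28048/40279 = -526747464/744879547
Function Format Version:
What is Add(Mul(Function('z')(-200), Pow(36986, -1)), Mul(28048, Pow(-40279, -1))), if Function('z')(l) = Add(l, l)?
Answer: Rational(-526747464, 744879547) ≈ -0.70716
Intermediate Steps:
Function('z')(l) = Mul(2, l)
Add(Mul(Function('z')(-200), Pow(36986, -1)), Mul(28048, Pow(-40279, -1))) = Add(Mul(Mul(2, -200), Pow(36986, -1)), Mul(28048, Pow(-40279, -1))) = Add(Mul(-400, Rational(1, 36986)), Mul(28048, Rational(-1, 40279))) = Add(Rational(-200, 18493), Rational(-28048, 40279)) = Rational(-526747464, 744879547)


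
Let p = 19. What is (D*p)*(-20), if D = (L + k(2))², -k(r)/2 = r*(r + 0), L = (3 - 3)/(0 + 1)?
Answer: -24320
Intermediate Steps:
L = 0 (L = 0/1 = 0*1 = 0)
k(r) = -2*r² (k(r) = -2*r*(r + 0) = -2*r*r = -2*r²)
D = 64 (D = (0 - 2*2²)² = (0 - 2*4)² = (0 - 8)² = (-8)² = 64)
(D*p)*(-20) = (64*19)*(-20) = 1216*(-20) = -24320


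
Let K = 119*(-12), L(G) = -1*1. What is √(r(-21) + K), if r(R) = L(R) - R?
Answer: 8*I*√22 ≈ 37.523*I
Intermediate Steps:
L(G) = -1
r(R) = -1 - R
K = -1428
√(r(-21) + K) = √((-1 - 1*(-21)) - 1428) = √((-1 + 21) - 1428) = √(20 - 1428) = √(-1408) = 8*I*√22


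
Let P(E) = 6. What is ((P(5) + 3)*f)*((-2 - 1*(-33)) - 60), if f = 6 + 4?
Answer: -2610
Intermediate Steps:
f = 10
((P(5) + 3)*f)*((-2 - 1*(-33)) - 60) = ((6 + 3)*10)*((-2 - 1*(-33)) - 60) = (9*10)*((-2 + 33) - 60) = 90*(31 - 60) = 90*(-29) = -2610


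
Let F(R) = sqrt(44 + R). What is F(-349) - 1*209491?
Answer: -209491 + I*sqrt(305) ≈ -2.0949e+5 + 17.464*I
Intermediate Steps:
F(-349) - 1*209491 = sqrt(44 - 349) - 1*209491 = sqrt(-305) - 209491 = I*sqrt(305) - 209491 = -209491 + I*sqrt(305)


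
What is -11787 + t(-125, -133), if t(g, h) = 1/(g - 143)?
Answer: -3158917/268 ≈ -11787.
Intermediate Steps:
t(g, h) = 1/(-143 + g)
-11787 + t(-125, -133) = -11787 + 1/(-143 - 125) = -11787 + 1/(-268) = -11787 - 1/268 = -3158917/268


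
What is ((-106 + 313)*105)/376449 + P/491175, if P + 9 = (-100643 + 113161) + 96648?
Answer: 17255910706/61634112525 ≈ 0.27997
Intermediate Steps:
P = 109157 (P = -9 + ((-100643 + 113161) + 96648) = -9 + (12518 + 96648) = -9 + 109166 = 109157)
((-106 + 313)*105)/376449 + P/491175 = ((-106 + 313)*105)/376449 + 109157/491175 = (207*105)*(1/376449) + 109157*(1/491175) = 21735*(1/376449) + 109157/491175 = 7245/125483 + 109157/491175 = 17255910706/61634112525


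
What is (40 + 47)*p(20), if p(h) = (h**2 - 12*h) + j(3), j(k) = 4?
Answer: 14268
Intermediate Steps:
p(h) = 4 + h**2 - 12*h (p(h) = (h**2 - 12*h) + 4 = 4 + h**2 - 12*h)
(40 + 47)*p(20) = (40 + 47)*(4 + 20**2 - 12*20) = 87*(4 + 400 - 240) = 87*164 = 14268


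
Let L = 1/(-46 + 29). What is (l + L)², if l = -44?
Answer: 561001/289 ≈ 1941.2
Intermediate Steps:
L = -1/17 (L = 1/(-17) = -1/17 ≈ -0.058824)
(l + L)² = (-44 - 1/17)² = (-749/17)² = 561001/289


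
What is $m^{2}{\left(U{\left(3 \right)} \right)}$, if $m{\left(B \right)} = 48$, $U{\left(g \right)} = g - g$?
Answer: $2304$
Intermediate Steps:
$U{\left(g \right)} = 0$
$m^{2}{\left(U{\left(3 \right)} \right)} = 48^{2} = 2304$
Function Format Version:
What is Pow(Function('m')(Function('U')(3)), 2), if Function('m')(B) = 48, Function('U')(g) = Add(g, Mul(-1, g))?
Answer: 2304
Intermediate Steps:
Function('U')(g) = 0
Pow(Function('m')(Function('U')(3)), 2) = Pow(48, 2) = 2304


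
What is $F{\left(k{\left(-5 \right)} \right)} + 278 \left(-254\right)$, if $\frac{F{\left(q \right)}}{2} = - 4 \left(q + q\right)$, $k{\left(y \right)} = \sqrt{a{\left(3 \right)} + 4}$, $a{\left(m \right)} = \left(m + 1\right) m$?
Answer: $-70676$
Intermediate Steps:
$a{\left(m \right)} = m \left(1 + m\right)$ ($a{\left(m \right)} = \left(1 + m\right) m = m \left(1 + m\right)$)
$k{\left(y \right)} = 4$ ($k{\left(y \right)} = \sqrt{3 \left(1 + 3\right) + 4} = \sqrt{3 \cdot 4 + 4} = \sqrt{12 + 4} = \sqrt{16} = 4$)
$F{\left(q \right)} = - 16 q$ ($F{\left(q \right)} = 2 \left(- 4 \left(q + q\right)\right) = 2 \left(- 4 \cdot 2 q\right) = 2 \left(- 8 q\right) = - 16 q$)
$F{\left(k{\left(-5 \right)} \right)} + 278 \left(-254\right) = \left(-16\right) 4 + 278 \left(-254\right) = -64 - 70612 = -70676$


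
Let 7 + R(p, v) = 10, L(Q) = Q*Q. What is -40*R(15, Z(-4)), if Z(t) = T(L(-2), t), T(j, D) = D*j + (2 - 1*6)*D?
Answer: -120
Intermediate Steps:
L(Q) = Q**2
T(j, D) = -4*D + D*j (T(j, D) = D*j + (2 - 6)*D = D*j - 4*D = -4*D + D*j)
Z(t) = 0 (Z(t) = t*(-4 + (-2)**2) = t*(-4 + 4) = t*0 = 0)
R(p, v) = 3 (R(p, v) = -7 + 10 = 3)
-40*R(15, Z(-4)) = -40*3 = -120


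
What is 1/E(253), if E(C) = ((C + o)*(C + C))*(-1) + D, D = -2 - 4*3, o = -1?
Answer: -1/127526 ≈ -7.8415e-6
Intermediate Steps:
D = -14 (D = -2 - 12 = -14)
E(C) = -14 - 2*C*(-1 + C) (E(C) = ((C - 1)*(C + C))*(-1) - 14 = ((-1 + C)*(2*C))*(-1) - 14 = (2*C*(-1 + C))*(-1) - 14 = -2*C*(-1 + C) - 14 = -14 - 2*C*(-1 + C))
1/E(253) = 1/(-14 - 2*253² + 2*253) = 1/(-14 - 2*64009 + 506) = 1/(-14 - 128018 + 506) = 1/(-127526) = -1/127526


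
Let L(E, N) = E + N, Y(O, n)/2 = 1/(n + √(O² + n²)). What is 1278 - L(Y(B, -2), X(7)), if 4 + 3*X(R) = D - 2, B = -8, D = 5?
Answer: 61357/48 - √17/16 ≈ 1278.0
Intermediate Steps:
Y(O, n) = 2/(n + √(O² + n²))
X(R) = -⅓ (X(R) = -4/3 + (5 - 2)/3 = -4/3 + (⅓)*3 = -4/3 + 1 = -⅓)
1278 - L(Y(B, -2), X(7)) = 1278 - (2/(-2 + √((-8)² + (-2)²)) - ⅓) = 1278 - (2/(-2 + √(64 + 4)) - ⅓) = 1278 - (2/(-2 + √68) - ⅓) = 1278 - (2/(-2 + 2*√17) - ⅓) = 1278 - (-⅓ + 2/(-2 + 2*√17)) = 1278 + (⅓ - 2/(-2 + 2*√17)) = 3835/3 - 2/(-2 + 2*√17)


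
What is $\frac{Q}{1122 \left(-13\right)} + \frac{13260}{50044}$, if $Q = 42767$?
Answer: $- \frac{486705347}{182485446} \approx -2.6671$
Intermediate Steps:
$\frac{Q}{1122 \left(-13\right)} + \frac{13260}{50044} = \frac{42767}{1122 \left(-13\right)} + \frac{13260}{50044} = \frac{42767}{-14586} + 13260 \cdot \frac{1}{50044} = 42767 \left(- \frac{1}{14586}\right) + \frac{3315}{12511} = - \frac{42767}{14586} + \frac{3315}{12511} = - \frac{486705347}{182485446}$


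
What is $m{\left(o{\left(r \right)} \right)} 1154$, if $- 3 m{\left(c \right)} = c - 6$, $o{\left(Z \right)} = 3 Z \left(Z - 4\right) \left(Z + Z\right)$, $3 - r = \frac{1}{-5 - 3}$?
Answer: $\frac{2819799}{128} \approx 22030.0$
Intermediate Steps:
$r = \frac{25}{8}$ ($r = 3 - \frac{1}{-5 - 3} = 3 - \frac{1}{-8} = 3 - - \frac{1}{8} = 3 + \frac{1}{8} = \frac{25}{8} \approx 3.125$)
$o{\left(Z \right)} = 6 Z^{2} \left(-4 + Z\right)$ ($o{\left(Z \right)} = 3 Z \left(-4 + Z\right) 2 Z = 3 Z 2 Z \left(-4 + Z\right) = 6 Z^{2} \left(-4 + Z\right)$)
$m{\left(c \right)} = 2 - \frac{c}{3}$ ($m{\left(c \right)} = - \frac{c - 6}{3} = - \frac{-6 + c}{3} = 2 - \frac{c}{3}$)
$m{\left(o{\left(r \right)} \right)} 1154 = \left(2 - \frac{6 \left(\frac{25}{8}\right)^{2} \left(-4 + \frac{25}{8}\right)}{3}\right) 1154 = \left(2 - \frac{6 \cdot \frac{625}{64} \left(- \frac{7}{8}\right)}{3}\right) 1154 = \left(2 - - \frac{4375}{256}\right) 1154 = \left(2 + \frac{4375}{256}\right) 1154 = \frac{4887}{256} \cdot 1154 = \frac{2819799}{128}$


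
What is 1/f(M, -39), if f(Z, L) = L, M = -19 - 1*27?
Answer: -1/39 ≈ -0.025641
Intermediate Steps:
M = -46 (M = -19 - 27 = -46)
1/f(M, -39) = 1/(-39) = -1/39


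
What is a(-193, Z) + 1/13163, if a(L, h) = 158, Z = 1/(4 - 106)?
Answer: 2079755/13163 ≈ 158.00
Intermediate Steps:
Z = -1/102 (Z = 1/(-102) = -1/102 ≈ -0.0098039)
a(-193, Z) + 1/13163 = 158 + 1/13163 = 2079755/13163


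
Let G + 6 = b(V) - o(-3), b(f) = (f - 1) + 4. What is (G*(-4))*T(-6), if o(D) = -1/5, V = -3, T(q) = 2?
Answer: 232/5 ≈ 46.400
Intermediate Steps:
o(D) = -1/5 (o(D) = -1*1/5 = -1/5)
b(f) = 3 + f (b(f) = (-1 + f) + 4 = 3 + f)
G = -29/5 (G = -6 + ((3 - 3) - 1*(-1/5)) = -6 + (0 + 1/5) = -6 + 1/5 = -29/5 ≈ -5.8000)
(G*(-4))*T(-6) = -29/5*(-4)*2 = (116/5)*2 = 232/5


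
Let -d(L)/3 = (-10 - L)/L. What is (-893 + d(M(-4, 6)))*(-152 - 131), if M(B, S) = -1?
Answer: 260360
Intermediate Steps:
d(L) = -3*(-10 - L)/L
(-893 + d(M(-4, 6)))*(-152 - 131) = (-893 + (3 + 30/(-1)))*(-152 - 131) = (-893 + (3 + 30*(-1)))*(-283) = (-893 + (3 - 30))*(-283) = (-893 - 27)*(-283) = -920*(-283) = 260360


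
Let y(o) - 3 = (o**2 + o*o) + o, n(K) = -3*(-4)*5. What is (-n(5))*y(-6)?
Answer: -4140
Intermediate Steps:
n(K) = 60 (n(K) = 12*5 = 60)
y(o) = 3 + o + 2*o**2 (y(o) = 3 + ((o**2 + o*o) + o) = 3 + ((o**2 + o**2) + o) = 3 + (2*o**2 + o) = 3 + (o + 2*o**2) = 3 + o + 2*o**2)
(-n(5))*y(-6) = (-1*60)*(3 - 6 + 2*(-6)**2) = -60*(3 - 6 + 2*36) = -60*(3 - 6 + 72) = -60*69 = -4140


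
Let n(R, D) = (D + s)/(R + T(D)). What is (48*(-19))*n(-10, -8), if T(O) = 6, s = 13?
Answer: 1140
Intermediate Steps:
n(R, D) = (13 + D)/(6 + R) (n(R, D) = (D + 13)/(R + 6) = (13 + D)/(6 + R))
(48*(-19))*n(-10, -8) = (48*(-19))*((13 - 8)/(6 - 10)) = -912*5/(-4) = -(-228)*5 = -912*(-5/4) = 1140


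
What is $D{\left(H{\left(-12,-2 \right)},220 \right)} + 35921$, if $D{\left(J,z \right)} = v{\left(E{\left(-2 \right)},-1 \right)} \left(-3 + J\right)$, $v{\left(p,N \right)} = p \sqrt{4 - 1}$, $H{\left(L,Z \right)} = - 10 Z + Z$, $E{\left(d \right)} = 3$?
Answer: $35921 + 45 \sqrt{3} \approx 35999.0$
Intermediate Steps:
$H{\left(L,Z \right)} = - 9 Z$
$v{\left(p,N \right)} = p \sqrt{3}$
$D{\left(J,z \right)} = 3 \sqrt{3} \left(-3 + J\right)$
$D{\left(H{\left(-12,-2 \right)},220 \right)} + 35921 = 3 \sqrt{3} \left(-3 - -18\right) + 35921 = 3 \sqrt{3} \left(-3 + 18\right) + 35921 = 3 \sqrt{3} \cdot 15 + 35921 = 45 \sqrt{3} + 35921 = 35921 + 45 \sqrt{3}$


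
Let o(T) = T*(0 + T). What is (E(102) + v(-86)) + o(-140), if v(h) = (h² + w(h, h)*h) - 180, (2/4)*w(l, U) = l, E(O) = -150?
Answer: 41458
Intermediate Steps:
o(T) = T² (o(T) = T*T = T²)
w(l, U) = 2*l
v(h) = -180 + 3*h² (v(h) = (h² + (2*h)*h) - 180 = (h² + 2*h²) - 180 = 3*h² - 180 = -180 + 3*h²)
(E(102) + v(-86)) + o(-140) = (-150 + (-180 + 3*(-86)²)) + (-140)² = (-150 + (-180 + 3*7396)) + 19600 = (-150 + (-180 + 22188)) + 19600 = (-150 + 22008) + 19600 = 21858 + 19600 = 41458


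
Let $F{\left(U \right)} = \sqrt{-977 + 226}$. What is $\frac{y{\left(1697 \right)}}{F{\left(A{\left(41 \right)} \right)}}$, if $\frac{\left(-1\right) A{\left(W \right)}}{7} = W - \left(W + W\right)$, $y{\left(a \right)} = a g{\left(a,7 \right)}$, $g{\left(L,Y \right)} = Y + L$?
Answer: $- \frac{2891688 i \sqrt{751}}{751} \approx - 1.0552 \cdot 10^{5} i$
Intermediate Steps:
$g{\left(L,Y \right)} = L + Y$
$y{\left(a \right)} = a \left(7 + a\right)$ ($y{\left(a \right)} = a \left(a + 7\right) = a \left(7 + a\right)$)
$A{\left(W \right)} = 7 W$ ($A{\left(W \right)} = - 7 \left(W - \left(W + W\right)\right) = - 7 \left(W - 2 W\right) = - 7 \left(- W\right) = 7 W$)
$F{\left(U \right)} = i \sqrt{751}$ ($F{\left(U \right)} = \sqrt{-751} = i \sqrt{751}$)
$\frac{y{\left(1697 \right)}}{F{\left(A{\left(41 \right)} \right)}} = \frac{1697 \left(7 + 1697\right)}{i \sqrt{751}} = 1697 \cdot 1704 \left(- \frac{i \sqrt{751}}{751}\right) = 2891688 \left(- \frac{i \sqrt{751}}{751}\right) = - \frac{2891688 i \sqrt{751}}{751}$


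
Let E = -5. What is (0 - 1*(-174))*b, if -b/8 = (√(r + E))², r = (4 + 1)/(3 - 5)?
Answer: 10440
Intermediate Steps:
r = -5/2 (r = 5/(-2) = 5*(-½) = -5/2 ≈ -2.5000)
b = 60 (b = -8*(√(-5/2 - 5))² = -8*(√(-15/2))² = -8*(I*√30/2)² = -8*(-15/2) = 60)
(0 - 1*(-174))*b = (0 - 1*(-174))*60 = (0 + 174)*60 = 174*60 = 10440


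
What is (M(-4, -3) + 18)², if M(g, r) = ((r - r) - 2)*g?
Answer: 676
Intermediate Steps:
M(g, r) = -2*g (M(g, r) = (0 - 2)*g = -2*g)
(M(-4, -3) + 18)² = (-2*(-4) + 18)² = (8 + 18)² = 26² = 676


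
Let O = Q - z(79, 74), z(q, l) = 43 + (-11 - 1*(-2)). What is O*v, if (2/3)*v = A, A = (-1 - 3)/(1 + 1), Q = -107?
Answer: 423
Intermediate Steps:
z(q, l) = 34 (z(q, l) = 43 + (-11 + 2) = 43 - 9 = 34)
A = -2 (A = -4/2 = -4*½ = -2)
O = -141 (O = -107 - 1*34 = -107 - 34 = -141)
v = -3 (v = (3/2)*(-2) = -3)
O*v = -141*(-3) = 423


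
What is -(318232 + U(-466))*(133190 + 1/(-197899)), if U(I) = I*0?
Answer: -8388012458193688/197899 ≈ -4.2385e+10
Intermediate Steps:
U(I) = 0
-(318232 + U(-466))*(133190 + 1/(-197899)) = -(318232 + 0)*(133190 + 1/(-197899)) = -318232*(133190 - 1/197899) = -318232*26358167809/197899 = -1*8388012458193688/197899 = -8388012458193688/197899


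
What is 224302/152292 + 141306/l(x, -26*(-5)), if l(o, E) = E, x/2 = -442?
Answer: 5387233153/4949490 ≈ 1088.4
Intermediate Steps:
x = -884 (x = 2*(-442) = -884)
224302/152292 + 141306/l(x, -26*(-5)) = 224302/152292 + 141306/((-26*(-5))) = 224302*(1/152292) + 141306/130 = 112151/76146 + 141306*(1/130) = 112151/76146 + 70653/65 = 5387233153/4949490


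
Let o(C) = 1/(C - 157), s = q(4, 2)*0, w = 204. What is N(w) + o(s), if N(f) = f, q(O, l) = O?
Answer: 32027/157 ≈ 203.99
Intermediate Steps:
s = 0 (s = 4*0 = 0)
o(C) = 1/(-157 + C)
N(w) + o(s) = 204 + 1/(-157 + 0) = 204 + 1/(-157) = 204 - 1/157 = 32027/157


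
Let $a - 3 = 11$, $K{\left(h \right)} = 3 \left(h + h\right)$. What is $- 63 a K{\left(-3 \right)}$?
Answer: $15876$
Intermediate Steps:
$K{\left(h \right)} = 6 h$ ($K{\left(h \right)} = 3 \cdot 2 h = 6 h$)
$a = 14$ ($a = 3 + 11 = 14$)
$- 63 a K{\left(-3 \right)} = \left(-63\right) 14 \cdot 6 \left(-3\right) = \left(-882\right) \left(-18\right) = 15876$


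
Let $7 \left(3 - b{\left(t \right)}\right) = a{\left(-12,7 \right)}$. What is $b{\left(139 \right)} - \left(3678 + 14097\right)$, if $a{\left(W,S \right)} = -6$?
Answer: $- \frac{124398}{7} \approx -17771.0$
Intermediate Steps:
$b{\left(t \right)} = \frac{27}{7}$ ($b{\left(t \right)} = 3 - - \frac{6}{7} = 3 + \frac{6}{7} = \frac{27}{7}$)
$b{\left(139 \right)} - \left(3678 + 14097\right) = \frac{27}{7} - \left(3678 + 14097\right) = \frac{27}{7} - 17775 = - \frac{124398}{7}$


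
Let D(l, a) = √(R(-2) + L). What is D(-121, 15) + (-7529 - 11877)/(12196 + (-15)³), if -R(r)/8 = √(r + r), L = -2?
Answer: -19406/8821 + √(-2 - 16*I) ≈ 0.45751 - 3.0104*I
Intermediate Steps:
R(r) = -8*√2*√r (R(r) = -8*√(r + r) = -8*√2*√r)
D(l, a) = √(-2 - 16*I) (D(l, a) = √(-8*√2*√(-2) - 2) = √(-8*√2*I*√2 - 2) = √(-16*I - 2) = √(-2 - 16*I))
D(-121, 15) + (-7529 - 11877)/(12196 + (-15)³) = √(-2 - 16*I) + (-7529 - 11877)/(12196 + (-15)³) = √(-2 - 16*I) - 19406/(12196 - 3375) = √(-2 - 16*I) - 19406/8821 = -19406/8821 + √(-2 - 16*I)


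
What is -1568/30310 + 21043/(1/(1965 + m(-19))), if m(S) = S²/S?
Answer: 88656052758/2165 ≈ 4.0950e+7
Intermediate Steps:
m(S) = S
-1568/30310 + 21043/(1/(1965 + m(-19))) = -1568/30310 + 21043/(1/(1965 - 19)) = -1568*1/30310 + 21043/(1/1946) = -112/2165 + 21043/(1/1946) = -112/2165 + 21043*1946 = -112/2165 + 40949678 = 88656052758/2165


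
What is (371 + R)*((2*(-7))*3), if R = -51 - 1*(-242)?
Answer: -23604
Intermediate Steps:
R = 191 (R = -51 + 242 = 191)
(371 + R)*((2*(-7))*3) = (371 + 191)*((2*(-7))*3) = 562*(-14*3) = 562*(-42) = -23604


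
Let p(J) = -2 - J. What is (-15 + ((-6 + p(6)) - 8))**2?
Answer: 1369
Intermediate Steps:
(-15 + ((-6 + p(6)) - 8))**2 = (-15 + ((-6 + (-2 - 1*6)) - 8))**2 = (-15 + ((-6 + (-2 - 6)) - 8))**2 = (-15 + ((-6 - 8) - 8))**2 = (-15 + (-14 - 8))**2 = (-15 - 22)**2 = (-37)**2 = 1369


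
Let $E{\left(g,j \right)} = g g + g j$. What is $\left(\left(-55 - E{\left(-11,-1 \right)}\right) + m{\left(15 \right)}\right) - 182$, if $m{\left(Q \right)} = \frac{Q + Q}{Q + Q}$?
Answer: $-368$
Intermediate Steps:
$E{\left(g,j \right)} = g^{2} + g j$
$m{\left(Q \right)} = 1$ ($m{\left(Q \right)} = \frac{2 Q}{2 Q} = 2 Q \frac{1}{2 Q} = 1$)
$\left(\left(-55 - E{\left(-11,-1 \right)}\right) + m{\left(15 \right)}\right) - 182 = \left(\left(-55 - - 11 \left(-11 - 1\right)\right) + 1\right) - 182 = \left(\left(-55 - \left(-11\right) \left(-12\right)\right) + 1\right) - 182 = \left(\left(-55 - 132\right) + 1\right) - 182 = \left(-187 + 1\right) - 182 = -186 - 182 = -368$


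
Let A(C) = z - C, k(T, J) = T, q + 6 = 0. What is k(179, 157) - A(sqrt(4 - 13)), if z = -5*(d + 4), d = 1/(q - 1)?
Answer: 1388/7 + 3*I ≈ 198.29 + 3.0*I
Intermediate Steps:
q = -6 (q = -6 + 0 = -6)
d = -1/7 (d = 1/(-6 - 1) = 1/(-7) = -1/7 ≈ -0.14286)
z = -135/7 (z = -5*(-1/7 + 4) = -5*27/7 = -135/7 ≈ -19.286)
A(C) = -135/7 - C
k(179, 157) - A(sqrt(4 - 13)) = 179 - (-135/7 - sqrt(4 - 13)) = 179 - (-135/7 - sqrt(-9)) = 179 - (-135/7 - 3*I) = 179 + (135/7 + 3*I) = 1388/7 + 3*I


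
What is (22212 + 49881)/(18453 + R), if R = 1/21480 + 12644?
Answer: 1548557640/667963561 ≈ 2.3183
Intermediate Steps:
R = 271593121/21480 (R = 1/21480 + 12644 = 271593121/21480 ≈ 12644.)
(22212 + 49881)/(18453 + R) = (22212 + 49881)/(18453 + 271593121/21480) = 72093/(667963561/21480) = 72093*(21480/667963561) = 1548557640/667963561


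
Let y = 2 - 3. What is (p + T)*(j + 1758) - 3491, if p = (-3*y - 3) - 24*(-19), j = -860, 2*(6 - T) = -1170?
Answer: 936715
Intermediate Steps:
T = 591 (T = 6 - ½*(-1170) = 6 + 585 = 591)
y = -1
p = 456 (p = (-3*(-1) - 3) - 24*(-19) = (3 - 3) + 456 = 0 + 456 = 456)
(p + T)*(j + 1758) - 3491 = (456 + 591)*(-860 + 1758) - 3491 = 1047*898 - 3491 = 940206 - 3491 = 936715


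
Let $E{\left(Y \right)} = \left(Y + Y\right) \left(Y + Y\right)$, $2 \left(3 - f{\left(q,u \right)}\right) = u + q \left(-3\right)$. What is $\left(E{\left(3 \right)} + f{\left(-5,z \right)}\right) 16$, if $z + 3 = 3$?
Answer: $504$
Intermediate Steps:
$z = 0$ ($z = -3 + 3 = 0$)
$f{\left(q,u \right)} = 3 - \frac{u}{2} + \frac{3 q}{2}$ ($f{\left(q,u \right)} = 3 - \frac{u + q \left(-3\right)}{2} = 3 - \frac{u - 3 q}{2} = 3 + \left(- \frac{u}{2} + \frac{3 q}{2}\right) = 3 - \frac{u}{2} + \frac{3 q}{2}$)
$E{\left(Y \right)} = 4 Y^{2}$ ($E{\left(Y \right)} = 2 Y 2 Y = 4 Y^{2}$)
$\left(E{\left(3 \right)} + f{\left(-5,z \right)}\right) 16 = \left(4 \cdot 3^{2} + \left(3 - 0 + \frac{3}{2} \left(-5\right)\right)\right) 16 = \left(4 \cdot 9 + \left(3 + 0 - \frac{15}{2}\right)\right) 16 = \left(36 - \frac{9}{2}\right) 16 = \frac{63}{2} \cdot 16 = 504$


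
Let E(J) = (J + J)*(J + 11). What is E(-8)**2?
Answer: 2304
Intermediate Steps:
E(J) = 2*J*(11 + J) (E(J) = (2*J)*(11 + J) = 2*J*(11 + J))
E(-8)**2 = (2*(-8)*(11 - 8))**2 = (2*(-8)*3)**2 = (-48)**2 = 2304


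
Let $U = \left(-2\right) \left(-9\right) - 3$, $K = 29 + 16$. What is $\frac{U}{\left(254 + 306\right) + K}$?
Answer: $\frac{3}{121} \approx 0.024793$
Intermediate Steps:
$K = 45$
$U = 15$ ($U = 18 - 3 = 15$)
$\frac{U}{\left(254 + 306\right) + K} = \frac{15}{\left(254 + 306\right) + 45} = \frac{15}{560 + 45} = \frac{15}{605} = 15 \cdot \frac{1}{605} = \frac{3}{121}$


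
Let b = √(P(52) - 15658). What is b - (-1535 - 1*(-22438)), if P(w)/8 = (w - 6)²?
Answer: -20903 + √1270 ≈ -20867.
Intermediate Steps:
P(w) = 8*(-6 + w)² (P(w) = 8*(w - 6)² = 8*(-6 + w)²)
b = √1270 (b = √(8*(-6 + 52)² - 15658) = √(8*46² - 15658) = √(8*2116 - 15658) = √(16928 - 15658) = √1270 ≈ 35.637)
b - (-1535 - 1*(-22438)) = √1270 - (-1535 - 1*(-22438)) = √1270 - (-1535 + 22438) = √1270 - 1*20903 = √1270 - 20903 = -20903 + √1270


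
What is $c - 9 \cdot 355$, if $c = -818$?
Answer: $-4013$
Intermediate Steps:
$c - 9 \cdot 355 = -818 - 9 \cdot 355 = -818 - 3195 = -4013$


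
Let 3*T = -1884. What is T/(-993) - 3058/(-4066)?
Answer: 2795021/2018769 ≈ 1.3845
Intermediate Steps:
T = -628 (T = (⅓)*(-1884) = -628)
T/(-993) - 3058/(-4066) = -628/(-993) - 3058/(-4066) = -628*(-1/993) - 3058*(-1/4066) = 628/993 + 1529/2033 = 2795021/2018769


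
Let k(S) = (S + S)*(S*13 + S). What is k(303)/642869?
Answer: 2570652/642869 ≈ 3.9987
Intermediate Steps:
k(S) = 28*S**2 (k(S) = (2*S)*(13*S + S) = (2*S)*(14*S) = 28*S**2)
k(303)/642869 = (28*303**2)/642869 = (28*91809)*(1/642869) = 2570652*(1/642869) = 2570652/642869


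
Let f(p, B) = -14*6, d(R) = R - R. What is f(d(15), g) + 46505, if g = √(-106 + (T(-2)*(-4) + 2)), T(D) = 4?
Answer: 46421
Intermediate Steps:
d(R) = 0
g = 2*I*√30 (g = √(-106 + (4*(-4) + 2)) = √(-106 + (-16 + 2)) = √(-106 - 14) = √(-120) = 2*I*√30 ≈ 10.954*I)
f(p, B) = -84
f(d(15), g) + 46505 = -84 + 46505 = 46421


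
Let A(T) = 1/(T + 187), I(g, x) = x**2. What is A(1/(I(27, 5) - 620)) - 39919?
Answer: -4441547021/111264 ≈ -39919.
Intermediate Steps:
A(T) = 1/(187 + T)
A(1/(I(27, 5) - 620)) - 39919 = 1/(187 + 1/(5**2 - 620)) - 39919 = 1/(187 + 1/(25 - 620)) - 39919 = 1/(187 + 1/(-595)) - 39919 = 1/(187 - 1/595) - 39919 = 1/(111264/595) - 39919 = 595/111264 - 39919 = -4441547021/111264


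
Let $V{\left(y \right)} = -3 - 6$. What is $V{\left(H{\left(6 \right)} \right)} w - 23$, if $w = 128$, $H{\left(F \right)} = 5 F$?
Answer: $-1175$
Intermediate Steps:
$V{\left(y \right)} = -9$ ($V{\left(y \right)} = -3 - 6 = -9$)
$V{\left(H{\left(6 \right)} \right)} w - 23 = \left(-9\right) 128 - 23 = -1152 - 23 = -1175$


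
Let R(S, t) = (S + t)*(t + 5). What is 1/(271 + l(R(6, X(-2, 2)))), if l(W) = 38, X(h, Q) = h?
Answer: 1/309 ≈ 0.0032362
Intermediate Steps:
R(S, t) = (5 + t)*(S + t) (R(S, t) = (S + t)*(5 + t) = (5 + t)*(S + t))
1/(271 + l(R(6, X(-2, 2)))) = 1/(271 + 38) = 1/309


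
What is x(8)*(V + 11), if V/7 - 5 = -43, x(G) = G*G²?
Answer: -130560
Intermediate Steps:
x(G) = G³
V = -266 (V = 35 + 7*(-43) = 35 - 301 = -266)
x(8)*(V + 11) = 8³*(-266 + 11) = 512*(-255) = -130560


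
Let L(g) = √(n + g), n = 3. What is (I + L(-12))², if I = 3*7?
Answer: 432 + 126*I ≈ 432.0 + 126.0*I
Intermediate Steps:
I = 21
L(g) = √(3 + g)
(I + L(-12))² = (21 + √(3 - 12))² = (21 + √(-9))² = (21 + 3*I)²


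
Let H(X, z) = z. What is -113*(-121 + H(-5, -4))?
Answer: 14125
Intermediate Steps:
-113*(-121 + H(-5, -4)) = -113*(-121 - 4) = -113*(-125) = 14125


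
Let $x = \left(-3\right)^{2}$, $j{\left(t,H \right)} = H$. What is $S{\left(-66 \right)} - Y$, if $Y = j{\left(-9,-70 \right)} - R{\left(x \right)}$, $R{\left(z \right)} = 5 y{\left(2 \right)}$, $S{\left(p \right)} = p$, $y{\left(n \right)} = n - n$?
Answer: $4$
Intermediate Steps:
$y{\left(n \right)} = 0$
$x = 9$
$R{\left(z \right)} = 0$ ($R{\left(z \right)} = 5 \cdot 0 = 0$)
$Y = -70$ ($Y = -70 - 0 = -70 + 0 = -70$)
$S{\left(-66 \right)} - Y = -66 - -70 = -66 + 70 = 4$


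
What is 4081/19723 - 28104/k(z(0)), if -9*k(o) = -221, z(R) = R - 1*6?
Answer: -453432257/396253 ≈ -1144.3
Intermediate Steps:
z(R) = -6 + R (z(R) = R - 6 = -6 + R)
k(o) = 221/9 (k(o) = -1/9*(-221) = 221/9)
4081/19723 - 28104/k(z(0)) = 4081/19723 - 28104/221/9 = 4081*(1/19723) - 28104*9/221 = 371/1793 - 252936/221 = -453432257/396253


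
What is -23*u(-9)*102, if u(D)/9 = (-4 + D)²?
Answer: -3568266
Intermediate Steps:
u(D) = 9*(-4 + D)²
-23*u(-9)*102 = -207*(-4 - 9)²*102 = -207*(-13)²*102 = -207*169*102 = -23*1521*102 = -34983*102 = -3568266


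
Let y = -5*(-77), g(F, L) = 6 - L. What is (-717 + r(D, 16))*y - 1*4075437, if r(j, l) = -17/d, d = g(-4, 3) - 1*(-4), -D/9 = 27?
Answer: -4352417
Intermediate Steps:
D = -243 (D = -9*27 = -243)
d = 7 (d = (6 - 1*3) - 1*(-4) = (6 - 3) + 4 = 3 + 4 = 7)
y = 385
r(j, l) = -17/7
(-717 + r(D, 16))*y - 1*4075437 = (-717 - 17/7)*385 - 1*4075437 = -5036/7*385 - 4075437 = -276980 - 4075437 = -4352417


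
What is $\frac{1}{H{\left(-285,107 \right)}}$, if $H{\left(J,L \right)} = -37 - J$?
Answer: $\frac{1}{248} \approx 0.0040323$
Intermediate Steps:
$\frac{1}{H{\left(-285,107 \right)}} = \frac{1}{-37 - -285} = \frac{1}{-37 + 285} = \frac{1}{248}$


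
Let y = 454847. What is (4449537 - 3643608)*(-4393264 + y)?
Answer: -3174084474393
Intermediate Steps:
(4449537 - 3643608)*(-4393264 + y) = (4449537 - 3643608)*(-4393264 + 454847) = 805929*(-3938417) = -3174084474393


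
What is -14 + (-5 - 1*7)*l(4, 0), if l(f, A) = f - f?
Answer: -14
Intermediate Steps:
l(f, A) = 0
-14 + (-5 - 1*7)*l(4, 0) = -14 + (-5 - 1*7)*0 = -14 + (-5 - 7)*0 = -14 - 12*0 = -14 + 0 = -14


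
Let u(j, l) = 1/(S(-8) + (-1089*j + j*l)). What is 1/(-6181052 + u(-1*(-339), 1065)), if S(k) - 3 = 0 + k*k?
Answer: -8069/49874908589 ≈ -1.6178e-7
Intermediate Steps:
S(k) = 3 + k**2 (S(k) = 3 + (0 + k*k) = 3 + (0 + k**2) = 3 + k**2)
u(j, l) = 1/(67 - 1089*j + j*l) (u(j, l) = 1/((3 + (-8)**2) + (-1089*j + j*l)) = 1/((3 + 64) + (-1089*j + j*l)) = 1/(67 + (-1089*j + j*l)) = 1/(67 - 1089*j + j*l))
1/(-6181052 + u(-1*(-339), 1065)) = 1/(-6181052 + 1/(67 - (-1089)*(-339) - 1*(-339)*1065)) = 1/(-6181052 + 1/(67 - 1089*339 + 339*1065)) = 1/(-6181052 + 1/(67 - 369171 + 361035)) = 1/(-6181052 + 1/(-8069)) = 1/(-6181052 - 1/8069) = 1/(-49874908589/8069) = -8069/49874908589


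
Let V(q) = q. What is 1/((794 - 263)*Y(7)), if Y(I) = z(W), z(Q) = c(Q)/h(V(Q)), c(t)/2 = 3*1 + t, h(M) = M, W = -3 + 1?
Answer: -1/531 ≈ -0.0018832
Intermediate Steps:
W = -2
c(t) = 6 + 2*t (c(t) = 2*(3*1 + t) = 2*(3 + t) = 6 + 2*t)
z(Q) = (6 + 2*Q)/Q
Y(I) = -1 (Y(I) = 2 + 6/(-2) = 2 + 6*(-½) = 2 - 3 = -1)
1/((794 - 263)*Y(7)) = 1/((794 - 263)*(-1)) = -1/531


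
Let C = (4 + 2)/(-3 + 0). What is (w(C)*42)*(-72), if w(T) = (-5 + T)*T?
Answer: -42336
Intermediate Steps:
C = -2 (C = 6/(-3) = 6*(-⅓) = -2)
w(T) = T*(-5 + T)
(w(C)*42)*(-72) = (-2*(-5 - 2)*42)*(-72) = (-2*(-7)*42)*(-72) = (14*42)*(-72) = 588*(-72) = -42336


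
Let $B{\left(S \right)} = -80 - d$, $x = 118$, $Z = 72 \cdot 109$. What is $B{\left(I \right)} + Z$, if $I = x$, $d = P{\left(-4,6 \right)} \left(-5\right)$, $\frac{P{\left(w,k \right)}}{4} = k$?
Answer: $7888$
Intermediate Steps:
$P{\left(w,k \right)} = 4 k$
$Z = 7848$
$d = -120$ ($d = 4 \cdot 6 \left(-5\right) = 24 \left(-5\right) = -120$)
$I = 118$
$B{\left(S \right)} = 40$ ($B{\left(S \right)} = -80 - -120 = -80 + 120 = 40$)
$B{\left(I \right)} + Z = 40 + 7848 = 7888$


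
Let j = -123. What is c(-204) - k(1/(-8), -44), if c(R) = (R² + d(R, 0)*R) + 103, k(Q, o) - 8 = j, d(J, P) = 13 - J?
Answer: -2434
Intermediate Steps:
k(Q, o) = -115 (k(Q, o) = 8 - 123 = -115)
c(R) = 103 + R² + R*(13 - R) (c(R) = (R² + (13 - R)*R) + 103 = (R² + R*(13 - R)) + 103 = 103 + R² + R*(13 - R))
c(-204) - k(1/(-8), -44) = (103 + 13*(-204)) - 1*(-115) = (103 - 2652) + 115 = -2549 + 115 = -2434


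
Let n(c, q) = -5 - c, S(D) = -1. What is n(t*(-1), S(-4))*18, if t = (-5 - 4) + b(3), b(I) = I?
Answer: -198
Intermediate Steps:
t = -6 (t = (-5 - 4) + 3 = -9 + 3 = -6)
n(t*(-1), S(-4))*18 = (-5 - (-6)*(-1))*18 = (-5 - 1*6)*18 = (-5 - 6)*18 = -11*18 = -198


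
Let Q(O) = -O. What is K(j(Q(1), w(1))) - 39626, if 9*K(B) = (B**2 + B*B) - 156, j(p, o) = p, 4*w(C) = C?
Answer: -356788/9 ≈ -39643.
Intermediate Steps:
w(C) = C/4
K(B) = -52/3 + 2*B**2/9 (K(B) = ((B**2 + B*B) - 156)/9 = ((B**2 + B**2) - 156)/9 = (2*B**2 - 156)/9 = (-156 + 2*B**2)/9 = -52/3 + 2*B**2/9)
K(j(Q(1), w(1))) - 39626 = (-52/3 + 2*(-1*1)**2/9) - 39626 = (-52/3 + (2/9)*(-1)**2) - 39626 = (-52/3 + (2/9)*1) - 39626 = (-52/3 + 2/9) - 39626 = -154/9 - 39626 = -356788/9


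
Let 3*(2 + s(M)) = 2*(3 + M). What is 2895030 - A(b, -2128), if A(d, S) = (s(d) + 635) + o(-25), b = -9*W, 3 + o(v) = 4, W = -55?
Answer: 2894064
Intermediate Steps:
o(v) = 1 (o(v) = -3 + 4 = 1)
b = 495 (b = -9*(-55) = 495)
s(M) = 2*M/3 (s(M) = -2 + (2*(3 + M))/3 = -2 + (6 + 2*M)/3 = -2 + (2 + 2*M/3) = 2*M/3)
A(d, S) = 636 + 2*d/3 (A(d, S) = (2*d/3 + 635) + 1 = (635 + 2*d/3) + 1 = 636 + 2*d/3)
2895030 - A(b, -2128) = 2895030 - (636 + (2/3)*495) = 2895030 - (636 + 330) = 2895030 - 1*966 = 2895030 - 966 = 2894064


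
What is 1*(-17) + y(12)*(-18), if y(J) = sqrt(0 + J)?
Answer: -17 - 36*sqrt(3) ≈ -79.354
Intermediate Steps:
y(J) = sqrt(J)
1*(-17) + y(12)*(-18) = 1*(-17) + sqrt(12)*(-18) = -17 + (2*sqrt(3))*(-18) = -17 - 36*sqrt(3)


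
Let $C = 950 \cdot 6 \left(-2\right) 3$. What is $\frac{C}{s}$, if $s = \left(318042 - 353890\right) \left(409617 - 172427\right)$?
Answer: $\frac{855}{212569678} \approx 4.0222 \cdot 10^{-6}$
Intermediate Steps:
$s = -8502787120$ ($s = \left(-35848\right) 237190 = -8502787120$)
$C = -34200$ ($C = 950 \left(\left(-12\right) 3\right) = 950 \left(-36\right) = -34200$)
$\frac{C}{s} = - \frac{34200}{-8502787120} = \left(-34200\right) \left(- \frac{1}{8502787120}\right) = \frac{855}{212569678}$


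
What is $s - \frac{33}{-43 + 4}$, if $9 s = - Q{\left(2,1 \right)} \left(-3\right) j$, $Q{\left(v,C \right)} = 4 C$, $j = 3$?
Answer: $\frac{63}{13} \approx 4.8462$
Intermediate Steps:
$s = 4$ ($s = \frac{\left(-1\right) 4 \cdot 1 \left(-3\right) 3}{9} = \frac{\left(-1\right) 4 \left(-3\right) 3}{9} = \frac{\left(-1\right) \left(\left(-12\right) 3\right)}{9} = \frac{\left(-1\right) \left(-36\right)}{9} = \frac{1}{9} \cdot 36 = 4$)
$s - \frac{33}{-43 + 4} = 4 - \frac{33}{-43 + 4} = 4 - \frac{33}{-39} = 4 - - \frac{11}{13} = 4 + \frac{11}{13} = \frac{63}{13}$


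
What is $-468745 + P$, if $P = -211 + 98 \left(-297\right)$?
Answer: $-498062$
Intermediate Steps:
$P = -29317$ ($P = -211 - 29106 = -29317$)
$-468745 + P = -468745 - 29317 = -498062$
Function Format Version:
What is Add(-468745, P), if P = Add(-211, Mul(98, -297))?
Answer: -498062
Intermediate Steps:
P = -29317 (P = Add(-211, -29106) = -29317)
Add(-468745, P) = Add(-468745, -29317) = -498062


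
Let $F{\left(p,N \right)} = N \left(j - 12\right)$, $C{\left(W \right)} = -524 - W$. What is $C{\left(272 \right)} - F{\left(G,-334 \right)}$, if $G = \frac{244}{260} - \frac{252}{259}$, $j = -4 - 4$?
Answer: $-7476$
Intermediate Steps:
$j = -8$ ($j = -4 - 4 = -8$)
$G = - \frac{83}{2405}$ ($G = 244 \cdot \frac{1}{260} - \frac{36}{37} = \frac{61}{65} - \frac{36}{37} = - \frac{83}{2405} \approx -0.034511$)
$F{\left(p,N \right)} = - 20 N$ ($F{\left(p,N \right)} = N \left(-8 - 12\right) = N \left(-20\right) = - 20 N$)
$C{\left(272 \right)} - F{\left(G,-334 \right)} = \left(-524 - 272\right) - \left(-20\right) \left(-334\right) = \left(-524 - 272\right) - 6680 = -796 - 6680 = -7476$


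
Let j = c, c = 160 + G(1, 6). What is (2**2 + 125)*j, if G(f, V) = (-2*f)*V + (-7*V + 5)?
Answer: 14319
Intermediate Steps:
G(f, V) = 5 - 7*V - 2*V*f (G(f, V) = -2*V*f + (5 - 7*V) = 5 - 7*V - 2*V*f)
c = 111 (c = 160 + (5 - 7*6 - 2*6*1) = 160 + (5 - 42 - 12) = 160 - 49 = 111)
j = 111
(2**2 + 125)*j = (2**2 + 125)*111 = (4 + 125)*111 = 129*111 = 14319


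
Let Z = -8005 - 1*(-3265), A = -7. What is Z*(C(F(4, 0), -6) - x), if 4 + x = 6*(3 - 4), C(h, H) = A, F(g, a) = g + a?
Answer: -14220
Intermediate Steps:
F(g, a) = a + g
C(h, H) = -7
x = -10 (x = -4 + 6*(3 - 4) = -4 + 6*(-1) = -4 - 6 = -10)
Z = -4740 (Z = -8005 + 3265 = -4740)
Z*(C(F(4, 0), -6) - x) = -4740*(-7 - 1*(-10)) = -4740*(-7 + 10) = -4740*3 = -14220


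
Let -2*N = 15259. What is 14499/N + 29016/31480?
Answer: -58762737/60044165 ≈ -0.97866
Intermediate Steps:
N = -15259/2 (N = -½*15259 = -15259/2 ≈ -7629.5)
14499/N + 29016/31480 = 14499/(-15259/2) + 29016/31480 = 14499*(-2/15259) + 29016*(1/31480) = -28998/15259 + 3627/3935 = -58762737/60044165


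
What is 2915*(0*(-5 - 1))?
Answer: 0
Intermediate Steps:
2915*(0*(-5 - 1)) = 2915*(0*(-6)) = 2915*0 = 0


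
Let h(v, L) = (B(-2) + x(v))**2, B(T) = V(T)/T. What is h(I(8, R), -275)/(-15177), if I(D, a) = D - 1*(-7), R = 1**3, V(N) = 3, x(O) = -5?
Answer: -169/60708 ≈ -0.0027838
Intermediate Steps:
R = 1
B(T) = 3/T
I(D, a) = 7 + D (I(D, a) = D + 7 = 7 + D)
h(v, L) = 169/4 (h(v, L) = (3/(-2) - 5)**2 = (3*(-1/2) - 5)**2 = (-3/2 - 5)**2 = (-13/2)**2 = 169/4)
h(I(8, R), -275)/(-15177) = (169/4)/(-15177) = (169/4)*(-1/15177) = -169/60708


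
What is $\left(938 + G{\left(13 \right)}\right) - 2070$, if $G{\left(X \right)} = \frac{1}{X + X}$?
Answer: $- \frac{29431}{26} \approx -1132.0$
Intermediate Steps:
$G{\left(X \right)} = \frac{1}{2 X}$
$\left(938 + G{\left(13 \right)}\right) - 2070 = \left(938 + \frac{1}{2 \cdot 13}\right) - 2070 = \left(938 + \frac{1}{2} \cdot \frac{1}{13}\right) - 2070 = \left(938 + \frac{1}{26}\right) - 2070 = \frac{24389}{26} - 2070 = - \frac{29431}{26}$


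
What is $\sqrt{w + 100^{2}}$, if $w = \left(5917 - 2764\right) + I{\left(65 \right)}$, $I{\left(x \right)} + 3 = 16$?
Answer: $\sqrt{13166} \approx 114.74$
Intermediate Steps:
$I{\left(x \right)} = 13$ ($I{\left(x \right)} = -3 + 16 = 13$)
$w = 3166$ ($w = \left(5917 - 2764\right) + 13 = 3153 + 13 = 3166$)
$\sqrt{w + 100^{2}} = \sqrt{3166 + 100^{2}} = \sqrt{3166 + 10000} = \sqrt{13166}$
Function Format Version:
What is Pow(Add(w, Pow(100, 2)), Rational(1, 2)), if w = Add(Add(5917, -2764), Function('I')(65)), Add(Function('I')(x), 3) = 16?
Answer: Pow(13166, Rational(1, 2)) ≈ 114.74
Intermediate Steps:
Function('I')(x) = 13 (Function('I')(x) = Add(-3, 16) = 13)
w = 3166 (w = Add(Add(5917, -2764), 13) = Add(3153, 13) = 3166)
Pow(Add(w, Pow(100, 2)), Rational(1, 2)) = Pow(Add(3166, Pow(100, 2)), Rational(1, 2)) = Pow(Add(3166, 10000), Rational(1, 2)) = Pow(13166, Rational(1, 2))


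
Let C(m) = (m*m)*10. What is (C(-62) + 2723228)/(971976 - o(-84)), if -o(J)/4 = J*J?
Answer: 230139/83350 ≈ 2.7611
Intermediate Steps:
o(J) = -4*J² (o(J) = -4*J*J = -4*J²)
C(m) = 10*m² (C(m) = m²*10 = 10*m²)
(C(-62) + 2723228)/(971976 - o(-84)) = (10*(-62)² + 2723228)/(971976 - (-4)*(-84)²) = (10*3844 + 2723228)/(971976 - (-4)*7056) = (38440 + 2723228)/(971976 - 1*(-28224)) = 2761668/(971976 + 28224) = 2761668/1000200 = 2761668*(1/1000200) = 230139/83350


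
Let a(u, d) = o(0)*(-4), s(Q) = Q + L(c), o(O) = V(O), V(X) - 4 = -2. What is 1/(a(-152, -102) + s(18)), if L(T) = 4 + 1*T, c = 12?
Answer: 1/26 ≈ 0.038462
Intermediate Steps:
V(X) = 2 (V(X) = 4 - 2 = 2)
o(O) = 2
L(T) = 4 + T
s(Q) = 16 + Q (s(Q) = Q + (4 + 12) = Q + 16 = 16 + Q)
a(u, d) = -8 (a(u, d) = 2*(-4) = -8)
1/(a(-152, -102) + s(18)) = 1/(-8 + (16 + 18)) = 1/(-8 + 34) = 1/26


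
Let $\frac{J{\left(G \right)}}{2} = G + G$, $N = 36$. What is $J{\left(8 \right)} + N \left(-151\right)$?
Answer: $-5404$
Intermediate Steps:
$J{\left(G \right)} = 4 G$ ($J{\left(G \right)} = 2 \left(G + G\right) = 2 \cdot 2 G = 4 G$)
$J{\left(8 \right)} + N \left(-151\right) = 4 \cdot 8 + 36 \left(-151\right) = 32 - 5436 = -5404$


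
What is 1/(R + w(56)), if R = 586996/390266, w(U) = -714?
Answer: -195133/139031464 ≈ -0.0014035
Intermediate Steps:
R = 293498/195133 (R = 586996*(1/390266) = 293498/195133 ≈ 1.5041)
1/(R + w(56)) = 1/(293498/195133 - 714) = 1/(-139031464/195133) = -195133/139031464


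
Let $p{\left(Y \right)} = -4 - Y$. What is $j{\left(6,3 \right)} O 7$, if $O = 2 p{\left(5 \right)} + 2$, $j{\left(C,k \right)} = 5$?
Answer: $-560$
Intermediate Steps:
$O = -16$ ($O = 2 \left(-4 - 5\right) + 2 = 2 \left(-9\right) + 2 = -18 + 2 = -16$)
$j{\left(6,3 \right)} O 7 = 5 \left(-16\right) 7 = \left(-80\right) 7 = -560$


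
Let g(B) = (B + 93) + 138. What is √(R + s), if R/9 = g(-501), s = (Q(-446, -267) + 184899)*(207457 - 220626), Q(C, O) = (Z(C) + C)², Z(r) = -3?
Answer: I*√5089820930 ≈ 71343.0*I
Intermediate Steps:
Q(C, O) = (-3 + C)²
g(B) = 231 + B (g(B) = (93 + B) + 138 = 231 + B)
s = -5089818500 (s = ((-3 - 446)² + 184899)*(207457 - 220626) = ((-449)² + 184899)*(-13169) = (201601 + 184899)*(-13169) = 386500*(-13169) = -5089818500)
R = -2430 (R = 9*(231 - 501) = 9*(-270) = -2430)
√(R + s) = √(-2430 - 5089818500) = √(-5089820930) = I*√5089820930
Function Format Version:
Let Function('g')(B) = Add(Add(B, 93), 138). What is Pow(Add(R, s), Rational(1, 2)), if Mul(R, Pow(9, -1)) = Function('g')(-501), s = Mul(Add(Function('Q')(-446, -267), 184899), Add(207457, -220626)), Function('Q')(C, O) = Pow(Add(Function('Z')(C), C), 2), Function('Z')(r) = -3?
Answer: Mul(I, Pow(5089820930, Rational(1, 2))) ≈ Mul(71343., I)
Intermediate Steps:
Function('Q')(C, O) = Pow(Add(-3, C), 2)
Function('g')(B) = Add(231, B) (Function('g')(B) = Add(Add(93, B), 138) = Add(231, B))
s = -5089818500 (s = Mul(Add(Pow(Add(-3, -446), 2), 184899), Add(207457, -220626)) = Mul(Add(Pow(-449, 2), 184899), -13169) = Mul(Add(201601, 184899), -13169) = Mul(386500, -13169) = -5089818500)
R = -2430 (R = Mul(9, Add(231, -501)) = Mul(9, -270) = -2430)
Pow(Add(R, s), Rational(1, 2)) = Pow(Add(-2430, -5089818500), Rational(1, 2)) = Pow(-5089820930, Rational(1, 2)) = Mul(I, Pow(5089820930, Rational(1, 2)))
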